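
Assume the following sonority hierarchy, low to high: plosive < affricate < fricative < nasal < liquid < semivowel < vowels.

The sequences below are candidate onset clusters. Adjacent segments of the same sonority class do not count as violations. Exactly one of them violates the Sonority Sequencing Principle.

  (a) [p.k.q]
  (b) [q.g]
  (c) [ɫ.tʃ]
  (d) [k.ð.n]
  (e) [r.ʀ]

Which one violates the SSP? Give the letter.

(a) [p.k.q]: profile 1-1-1 — obeys.
(b) [q.g]: profile 1-1 — obeys.
(c) [ɫ.tʃ]: profile 5-2 — violates.
(d) [k.ð.n]: profile 1-3-4 — obeys.
(e) [r.ʀ]: profile 5-5 — obeys.

c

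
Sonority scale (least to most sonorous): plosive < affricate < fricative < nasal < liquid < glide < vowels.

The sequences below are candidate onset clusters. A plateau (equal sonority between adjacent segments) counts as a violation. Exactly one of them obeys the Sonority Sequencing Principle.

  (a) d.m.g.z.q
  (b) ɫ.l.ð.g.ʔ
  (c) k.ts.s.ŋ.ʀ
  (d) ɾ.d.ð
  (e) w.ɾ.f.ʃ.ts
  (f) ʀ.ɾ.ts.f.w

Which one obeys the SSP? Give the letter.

(a) d.m.g.z.q: profile 1-4-1-3-1 — violates.
(b) ɫ.l.ð.g.ʔ: profile 5-5-3-1-1 — violates.
(c) k.ts.s.ŋ.ʀ: profile 1-2-3-4-5 — obeys.
(d) ɾ.d.ð: profile 5-1-3 — violates.
(e) w.ɾ.f.ʃ.ts: profile 6-5-3-3-2 — violates.
(f) ʀ.ɾ.ts.f.w: profile 5-5-2-3-6 — violates.

c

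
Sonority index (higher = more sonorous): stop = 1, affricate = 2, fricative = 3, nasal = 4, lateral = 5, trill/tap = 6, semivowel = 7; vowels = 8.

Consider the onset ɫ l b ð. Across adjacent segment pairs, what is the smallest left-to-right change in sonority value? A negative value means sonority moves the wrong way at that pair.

/ɫ/ — lateral, sonority 5.
/l/ — lateral, sonority 5.
/b/ — stop, sonority 1.
/ð/ — fricative, sonority 3.
/ɫ/→/l/: change +0.
/l/→/b/: change -4.
/b/→/ð/: change +2.
Minimum = -4.

-4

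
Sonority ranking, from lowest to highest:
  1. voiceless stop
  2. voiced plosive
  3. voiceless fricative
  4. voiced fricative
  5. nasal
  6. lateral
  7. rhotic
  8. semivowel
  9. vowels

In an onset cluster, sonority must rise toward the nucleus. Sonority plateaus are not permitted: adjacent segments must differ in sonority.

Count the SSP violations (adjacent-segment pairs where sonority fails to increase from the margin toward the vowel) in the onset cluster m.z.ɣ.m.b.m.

3

/m/ is a nasal (sonority 5).
/z/ is a voiced fricative (sonority 4).
/ɣ/ is a voiced fricative (sonority 4).
/m/ is a nasal (sonority 5).
/b/ is a voiced plosive (sonority 2).
/m/ is a nasal (sonority 5).
/m/→/z/: 5→4 (does not rise) — violation.
/z/→/ɣ/: 4→4 (plateau) — violation.
/ɣ/→/m/: 4→5 (rises) — ok.
/m/→/b/: 5→2 (does not rise) — violation.
/b/→/m/: 2→5 (rises) — ok.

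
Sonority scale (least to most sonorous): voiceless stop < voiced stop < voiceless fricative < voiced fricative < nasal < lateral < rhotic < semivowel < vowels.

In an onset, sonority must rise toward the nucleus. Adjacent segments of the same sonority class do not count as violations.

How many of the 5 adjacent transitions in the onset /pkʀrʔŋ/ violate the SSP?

/p/ is a voiceless stop (sonority 1).
/k/ is a voiceless stop (sonority 1).
/ʀ/ is a rhotic (sonority 7).
/r/ is a rhotic (sonority 7).
/ʔ/ is a voiceless stop (sonority 1).
/ŋ/ is a nasal (sonority 5).
/p/→/k/: 1→1 (plateau, allowed) — ok.
/k/→/ʀ/: 1→7 (rises) — ok.
/ʀ/→/r/: 7→7 (plateau, allowed) — ok.
/r/→/ʔ/: 7→1 (does not rise) — violation.
/ʔ/→/ŋ/: 1→5 (rises) — ok.

1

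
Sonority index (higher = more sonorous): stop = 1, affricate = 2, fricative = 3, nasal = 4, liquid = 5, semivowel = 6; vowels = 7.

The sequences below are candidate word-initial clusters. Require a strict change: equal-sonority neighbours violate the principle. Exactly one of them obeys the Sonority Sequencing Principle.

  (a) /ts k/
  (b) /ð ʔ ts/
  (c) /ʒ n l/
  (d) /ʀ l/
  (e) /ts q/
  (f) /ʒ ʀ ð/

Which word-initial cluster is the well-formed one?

c

(a) sonority 2-1: ill-formed.
(b) sonority 3-1-2: ill-formed.
(c) sonority 3-4-5: well-formed.
(d) sonority 5-5: ill-formed.
(e) sonority 2-1: ill-formed.
(f) sonority 3-5-3: ill-formed.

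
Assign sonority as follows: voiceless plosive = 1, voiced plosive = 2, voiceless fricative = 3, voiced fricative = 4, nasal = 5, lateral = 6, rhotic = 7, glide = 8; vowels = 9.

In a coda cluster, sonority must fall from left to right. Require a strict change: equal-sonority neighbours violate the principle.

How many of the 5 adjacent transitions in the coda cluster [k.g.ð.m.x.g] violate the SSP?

/k/: voiceless plosive = 1.
/g/: voiced plosive = 2.
/ð/: voiced fricative = 4.
/m/: nasal = 5.
/x/: voiceless fricative = 3.
/g/: voiced plosive = 2.
/k/→/g/: 1→2 (does not fall) — violation.
/g/→/ð/: 2→4 (does not fall) — violation.
/ð/→/m/: 4→5 (does not fall) — violation.
/m/→/x/: 5→3 (falls) — ok.
/x/→/g/: 3→2 (falls) — ok.

3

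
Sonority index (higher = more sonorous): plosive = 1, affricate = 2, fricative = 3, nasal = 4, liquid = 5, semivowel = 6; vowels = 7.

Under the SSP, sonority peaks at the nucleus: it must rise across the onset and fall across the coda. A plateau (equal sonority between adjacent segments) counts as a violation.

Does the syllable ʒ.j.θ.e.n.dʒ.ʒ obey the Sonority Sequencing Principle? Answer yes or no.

Onset: /ʒ/ is a fricative (sonority 3), /j/ is a semivowel (sonority 6), /θ/ is a fricative (sonority 3); then the nucleus /e/ (sonority 7).
Onset profile 3-6-3-7 — does not strictly rise throughout.
Coda: /n/ is a nasal (sonority 4), /dʒ/ is an affricate (sonority 2), /ʒ/ is a fricative (sonority 3).
Coda profile 7-4-2-3 — does not strictly fall throughout.

no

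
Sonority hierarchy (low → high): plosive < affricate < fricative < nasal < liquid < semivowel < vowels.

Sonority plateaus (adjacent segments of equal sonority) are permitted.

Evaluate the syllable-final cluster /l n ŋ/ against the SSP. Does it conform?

yes

/l/: liquid = 5.
/n/: nasal = 4.
/ŋ/: nasal = 4.
The profile 5-4-4 is non-increasing (plateaus allowed), so the syllable-final cluster satisfies the SSP.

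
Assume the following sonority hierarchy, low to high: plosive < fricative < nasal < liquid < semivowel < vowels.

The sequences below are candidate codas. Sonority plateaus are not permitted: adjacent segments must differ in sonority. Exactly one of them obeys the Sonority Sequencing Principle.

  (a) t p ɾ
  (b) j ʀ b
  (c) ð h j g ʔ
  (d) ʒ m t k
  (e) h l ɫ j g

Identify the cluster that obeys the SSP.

(a) t p ɾ: profile 1-1-4 — violates.
(b) j ʀ b: profile 5-4-1 — obeys.
(c) ð h j g ʔ: profile 2-2-5-1-1 — violates.
(d) ʒ m t k: profile 2-3-1-1 — violates.
(e) h l ɫ j g: profile 2-4-4-5-1 — violates.

b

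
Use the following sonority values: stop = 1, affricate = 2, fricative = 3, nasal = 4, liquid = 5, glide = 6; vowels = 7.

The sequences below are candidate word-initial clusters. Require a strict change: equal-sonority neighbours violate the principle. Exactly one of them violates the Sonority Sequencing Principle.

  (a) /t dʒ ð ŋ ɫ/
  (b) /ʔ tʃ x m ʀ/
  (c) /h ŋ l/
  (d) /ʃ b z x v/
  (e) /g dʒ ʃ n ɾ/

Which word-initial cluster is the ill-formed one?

d

(a) 1-2-3-4-5 → obeys
(b) 1-2-3-4-5 → obeys
(c) 3-4-5 → obeys
(d) 3-1-3-3-3 → violates
(e) 1-2-3-4-5 → obeys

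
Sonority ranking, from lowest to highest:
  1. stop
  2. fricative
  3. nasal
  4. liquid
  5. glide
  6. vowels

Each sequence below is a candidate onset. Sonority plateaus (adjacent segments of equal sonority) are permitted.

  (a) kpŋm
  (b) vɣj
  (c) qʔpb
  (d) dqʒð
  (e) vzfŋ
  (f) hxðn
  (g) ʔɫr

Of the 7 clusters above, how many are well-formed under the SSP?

7

(a) 1-1-3-3 → obeys
(b) 2-2-5 → obeys
(c) 1-1-1-1 → obeys
(d) 1-1-2-2 → obeys
(e) 2-2-2-3 → obeys
(f) 2-2-2-3 → obeys
(g) 1-4-4 → obeys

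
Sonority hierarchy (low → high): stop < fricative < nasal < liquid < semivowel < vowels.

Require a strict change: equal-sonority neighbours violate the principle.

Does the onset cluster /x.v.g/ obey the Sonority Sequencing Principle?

/x/ is a fricative (sonority 2).
/v/ is a fricative (sonority 2).
/g/ is a stop (sonority 1).
The profile is 2-2-1. Between /x/ (2) and /v/ (2) sonority does not rise, so the cluster violates the SSP.

no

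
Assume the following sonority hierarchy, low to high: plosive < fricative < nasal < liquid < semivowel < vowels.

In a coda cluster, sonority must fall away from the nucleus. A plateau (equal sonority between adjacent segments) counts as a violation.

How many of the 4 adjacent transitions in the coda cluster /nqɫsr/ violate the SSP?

2

/n/: nasal = 3.
/q/: plosive = 1.
/ɫ/: liquid = 4.
/s/: fricative = 2.
/r/: liquid = 4.
/n/→/q/: 3→1 (falls) — ok.
/q/→/ɫ/: 1→4 (does not fall) — violation.
/ɫ/→/s/: 4→2 (falls) — ok.
/s/→/r/: 2→4 (does not fall) — violation.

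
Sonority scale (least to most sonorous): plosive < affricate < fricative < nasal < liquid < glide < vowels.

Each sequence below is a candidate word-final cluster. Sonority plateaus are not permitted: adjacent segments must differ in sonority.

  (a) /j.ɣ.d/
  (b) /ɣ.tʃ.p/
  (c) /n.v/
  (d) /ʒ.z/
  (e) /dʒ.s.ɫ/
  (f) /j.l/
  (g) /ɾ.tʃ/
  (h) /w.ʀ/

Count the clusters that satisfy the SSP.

(a) sonority 6-3-1: well-formed.
(b) sonority 3-2-1: well-formed.
(c) sonority 4-3: well-formed.
(d) sonority 3-3: ill-formed.
(e) sonority 2-3-5: ill-formed.
(f) sonority 6-5: well-formed.
(g) sonority 5-2: well-formed.
(h) sonority 6-5: well-formed.

6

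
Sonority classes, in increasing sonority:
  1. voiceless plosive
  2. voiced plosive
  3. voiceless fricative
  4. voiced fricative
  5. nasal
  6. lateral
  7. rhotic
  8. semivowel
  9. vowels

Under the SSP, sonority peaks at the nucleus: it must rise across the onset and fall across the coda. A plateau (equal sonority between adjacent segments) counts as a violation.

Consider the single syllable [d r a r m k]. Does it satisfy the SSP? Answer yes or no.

Onset: /d/ is a voiced plosive (sonority 2), /r/ is a rhotic (sonority 7); then the nucleus /a/ (sonority 9).
Onset profile 2-7-9 — rises to the nucleus.
Coda: /r/ is a rhotic (sonority 7), /m/ is a nasal (sonority 5), /k/ is a voiceless plosive (sonority 1).
Coda profile 9-7-5-1 — falls from the nucleus.

yes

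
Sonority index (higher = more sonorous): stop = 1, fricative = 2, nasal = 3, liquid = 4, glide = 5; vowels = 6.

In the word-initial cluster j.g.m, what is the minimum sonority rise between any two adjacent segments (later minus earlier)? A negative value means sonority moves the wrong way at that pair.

/j/ — glide, sonority 5.
/g/ — stop, sonority 1.
/m/ — nasal, sonority 3.
/j/→/g/: change -4.
/g/→/m/: change +2.
Minimum = -4.

-4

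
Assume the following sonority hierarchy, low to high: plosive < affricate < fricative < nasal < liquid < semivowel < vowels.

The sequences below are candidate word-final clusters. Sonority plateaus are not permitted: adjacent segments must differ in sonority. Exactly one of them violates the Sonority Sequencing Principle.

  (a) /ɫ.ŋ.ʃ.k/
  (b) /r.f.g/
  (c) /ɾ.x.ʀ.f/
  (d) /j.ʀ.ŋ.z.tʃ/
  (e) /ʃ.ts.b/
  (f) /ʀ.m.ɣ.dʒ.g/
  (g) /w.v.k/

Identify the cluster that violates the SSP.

(a) sonority 5-4-3-1: well-formed.
(b) sonority 5-3-1: well-formed.
(c) sonority 5-3-5-3: ill-formed.
(d) sonority 6-5-4-3-2: well-formed.
(e) sonority 3-2-1: well-formed.
(f) sonority 5-4-3-2-1: well-formed.
(g) sonority 6-3-1: well-formed.

c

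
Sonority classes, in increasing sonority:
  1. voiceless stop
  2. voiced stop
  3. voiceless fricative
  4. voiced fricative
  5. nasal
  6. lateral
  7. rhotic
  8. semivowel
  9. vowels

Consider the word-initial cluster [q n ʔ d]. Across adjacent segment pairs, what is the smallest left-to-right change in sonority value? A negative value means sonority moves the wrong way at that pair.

/q/ is a voiceless stop (sonority 1).
/n/ is a nasal (sonority 5).
/ʔ/ is a voiceless stop (sonority 1).
/d/ is a voiced stop (sonority 2).
/q/→/n/: change +4.
/n/→/ʔ/: change -4.
/ʔ/→/d/: change +1.
Minimum = -4.

-4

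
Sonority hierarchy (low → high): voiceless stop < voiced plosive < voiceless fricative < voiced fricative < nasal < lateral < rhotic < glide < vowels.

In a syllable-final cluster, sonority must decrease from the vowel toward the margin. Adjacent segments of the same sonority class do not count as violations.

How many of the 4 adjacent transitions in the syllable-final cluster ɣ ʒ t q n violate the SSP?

/ɣ/: voiced fricative = 4.
/ʒ/: voiced fricative = 4.
/t/: voiceless stop = 1.
/q/: voiceless stop = 1.
/n/: nasal = 5.
/ɣ/→/ʒ/: 4→4 (plateau, allowed) — ok.
/ʒ/→/t/: 4→1 (falls) — ok.
/t/→/q/: 1→1 (plateau, allowed) — ok.
/q/→/n/: 1→5 (does not fall) — violation.

1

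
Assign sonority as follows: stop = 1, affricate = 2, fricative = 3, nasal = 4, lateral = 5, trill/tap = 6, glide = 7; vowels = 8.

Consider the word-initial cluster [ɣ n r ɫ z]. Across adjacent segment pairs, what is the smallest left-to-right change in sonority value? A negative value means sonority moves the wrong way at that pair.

-2

/ɣ/ is a fricative (sonority 3).
/n/ is a nasal (sonority 4).
/r/ is a trill/tap (sonority 6).
/ɫ/ is a lateral (sonority 5).
/z/ is a fricative (sonority 3).
/ɣ/→/n/: change +1.
/n/→/r/: change +2.
/r/→/ɫ/: change -1.
/ɫ/→/z/: change -2.
Minimum = -2.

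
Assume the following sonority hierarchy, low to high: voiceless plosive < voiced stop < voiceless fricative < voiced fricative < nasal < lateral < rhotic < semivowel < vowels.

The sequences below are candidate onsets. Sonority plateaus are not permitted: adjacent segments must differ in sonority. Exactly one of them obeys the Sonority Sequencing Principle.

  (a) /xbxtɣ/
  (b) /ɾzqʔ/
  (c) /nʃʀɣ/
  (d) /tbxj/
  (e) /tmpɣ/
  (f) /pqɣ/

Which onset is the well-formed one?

(a) /xbxtɣ/: profile 3-2-3-1-4 — violates.
(b) /ɾzqʔ/: profile 7-4-1-1 — violates.
(c) /nʃʀɣ/: profile 5-3-7-4 — violates.
(d) /tbxj/: profile 1-2-3-8 — obeys.
(e) /tmpɣ/: profile 1-5-1-4 — violates.
(f) /pqɣ/: profile 1-1-4 — violates.

d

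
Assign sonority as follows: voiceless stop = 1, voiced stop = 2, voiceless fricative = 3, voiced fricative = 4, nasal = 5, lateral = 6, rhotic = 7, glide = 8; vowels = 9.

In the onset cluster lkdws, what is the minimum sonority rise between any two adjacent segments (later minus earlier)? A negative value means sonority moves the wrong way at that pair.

/l/: lateral = 6.
/k/: voiceless stop = 1.
/d/: voiced stop = 2.
/w/: glide = 8.
/s/: voiceless fricative = 3.
/l/→/k/: change -5.
/k/→/d/: change +1.
/d/→/w/: change +6.
/w/→/s/: change -5.
Minimum = -5.

-5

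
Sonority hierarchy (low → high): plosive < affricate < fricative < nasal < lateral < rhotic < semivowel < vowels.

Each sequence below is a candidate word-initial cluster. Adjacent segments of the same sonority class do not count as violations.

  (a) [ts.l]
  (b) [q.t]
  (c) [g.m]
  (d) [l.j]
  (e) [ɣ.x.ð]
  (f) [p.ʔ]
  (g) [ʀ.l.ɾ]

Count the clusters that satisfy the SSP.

6

(a) sonority 2-5: well-formed.
(b) sonority 1-1: well-formed.
(c) sonority 1-4: well-formed.
(d) sonority 5-7: well-formed.
(e) sonority 3-3-3: well-formed.
(f) sonority 1-1: well-formed.
(g) sonority 6-5-6: ill-formed.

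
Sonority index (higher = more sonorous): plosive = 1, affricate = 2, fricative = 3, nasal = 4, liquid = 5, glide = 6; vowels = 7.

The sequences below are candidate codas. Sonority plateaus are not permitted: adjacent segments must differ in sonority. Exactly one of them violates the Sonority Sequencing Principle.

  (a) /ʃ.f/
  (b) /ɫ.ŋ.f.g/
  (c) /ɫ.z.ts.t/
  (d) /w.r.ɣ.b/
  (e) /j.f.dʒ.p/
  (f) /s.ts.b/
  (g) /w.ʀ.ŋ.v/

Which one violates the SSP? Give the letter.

(a) /ʃ.f/: profile 3-3 — violates.
(b) /ɫ.ŋ.f.g/: profile 5-4-3-1 — obeys.
(c) /ɫ.z.ts.t/: profile 5-3-2-1 — obeys.
(d) /w.r.ɣ.b/: profile 6-5-3-1 — obeys.
(e) /j.f.dʒ.p/: profile 6-3-2-1 — obeys.
(f) /s.ts.b/: profile 3-2-1 — obeys.
(g) /w.ʀ.ŋ.v/: profile 6-5-4-3 — obeys.

a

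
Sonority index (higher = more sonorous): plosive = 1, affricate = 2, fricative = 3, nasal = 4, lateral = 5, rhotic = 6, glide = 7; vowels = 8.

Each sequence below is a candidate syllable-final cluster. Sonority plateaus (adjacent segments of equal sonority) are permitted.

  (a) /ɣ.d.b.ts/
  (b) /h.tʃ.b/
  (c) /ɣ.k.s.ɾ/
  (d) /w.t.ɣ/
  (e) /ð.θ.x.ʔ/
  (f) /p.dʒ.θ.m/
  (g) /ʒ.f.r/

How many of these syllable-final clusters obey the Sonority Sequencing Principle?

2

(a) sonority 3-1-1-2: ill-formed.
(b) sonority 3-2-1: well-formed.
(c) sonority 3-1-3-6: ill-formed.
(d) sonority 7-1-3: ill-formed.
(e) sonority 3-3-3-1: well-formed.
(f) sonority 1-2-3-4: ill-formed.
(g) sonority 3-3-6: ill-formed.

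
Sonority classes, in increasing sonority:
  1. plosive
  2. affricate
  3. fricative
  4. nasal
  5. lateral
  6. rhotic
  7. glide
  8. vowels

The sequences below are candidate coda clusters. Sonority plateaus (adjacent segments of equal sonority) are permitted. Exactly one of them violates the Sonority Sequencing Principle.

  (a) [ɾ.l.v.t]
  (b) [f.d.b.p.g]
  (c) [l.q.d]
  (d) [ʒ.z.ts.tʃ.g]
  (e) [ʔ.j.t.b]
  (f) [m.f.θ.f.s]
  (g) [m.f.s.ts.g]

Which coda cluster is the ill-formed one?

e

(a) sonority 6-5-3-1: well-formed.
(b) sonority 3-1-1-1-1: well-formed.
(c) sonority 5-1-1: well-formed.
(d) sonority 3-3-2-2-1: well-formed.
(e) sonority 1-7-1-1: ill-formed.
(f) sonority 4-3-3-3-3: well-formed.
(g) sonority 4-3-3-2-1: well-formed.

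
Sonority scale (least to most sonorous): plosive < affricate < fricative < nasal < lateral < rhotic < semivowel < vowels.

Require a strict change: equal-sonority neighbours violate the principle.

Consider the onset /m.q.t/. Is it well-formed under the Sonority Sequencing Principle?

no

/m/ is a nasal (sonority 4).
/q/ is a plosive (sonority 1).
/t/ is a plosive (sonority 1).
The profile is 4-1-1. Between /m/ (4) and /q/ (1) sonority does not rise, so the cluster violates the SSP.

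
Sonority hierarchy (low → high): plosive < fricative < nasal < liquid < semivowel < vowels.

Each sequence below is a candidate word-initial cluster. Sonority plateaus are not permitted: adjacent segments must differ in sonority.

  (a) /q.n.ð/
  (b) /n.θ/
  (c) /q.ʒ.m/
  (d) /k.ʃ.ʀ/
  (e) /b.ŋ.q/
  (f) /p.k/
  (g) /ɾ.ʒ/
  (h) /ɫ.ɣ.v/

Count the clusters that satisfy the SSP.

2

(a) /q.n.ð/: profile 1-3-2 — violates.
(b) /n.θ/: profile 3-2 — violates.
(c) /q.ʒ.m/: profile 1-2-3 — obeys.
(d) /k.ʃ.ʀ/: profile 1-2-4 — obeys.
(e) /b.ŋ.q/: profile 1-3-1 — violates.
(f) /p.k/: profile 1-1 — violates.
(g) /ɾ.ʒ/: profile 4-2 — violates.
(h) /ɫ.ɣ.v/: profile 4-2-2 — violates.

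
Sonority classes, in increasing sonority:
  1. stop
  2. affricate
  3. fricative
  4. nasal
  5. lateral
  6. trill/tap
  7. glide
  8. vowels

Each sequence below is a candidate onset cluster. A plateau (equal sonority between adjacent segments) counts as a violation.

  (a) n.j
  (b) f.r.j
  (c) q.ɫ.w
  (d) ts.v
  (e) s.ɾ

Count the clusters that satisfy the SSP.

(a) n.j: profile 4-7 — obeys.
(b) f.r.j: profile 3-6-7 — obeys.
(c) q.ɫ.w: profile 1-5-7 — obeys.
(d) ts.v: profile 2-3 — obeys.
(e) s.ɾ: profile 3-6 — obeys.

5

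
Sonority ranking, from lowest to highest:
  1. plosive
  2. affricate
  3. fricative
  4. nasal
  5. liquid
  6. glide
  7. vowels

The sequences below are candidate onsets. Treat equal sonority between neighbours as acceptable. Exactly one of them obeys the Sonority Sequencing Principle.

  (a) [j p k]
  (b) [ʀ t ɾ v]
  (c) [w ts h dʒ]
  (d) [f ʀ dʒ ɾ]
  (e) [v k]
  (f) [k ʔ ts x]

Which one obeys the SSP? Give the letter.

(a) [j p k]: profile 6-1-1 — violates.
(b) [ʀ t ɾ v]: profile 5-1-5-3 — violates.
(c) [w ts h dʒ]: profile 6-2-3-2 — violates.
(d) [f ʀ dʒ ɾ]: profile 3-5-2-5 — violates.
(e) [v k]: profile 3-1 — violates.
(f) [k ʔ ts x]: profile 1-1-2-3 — obeys.

f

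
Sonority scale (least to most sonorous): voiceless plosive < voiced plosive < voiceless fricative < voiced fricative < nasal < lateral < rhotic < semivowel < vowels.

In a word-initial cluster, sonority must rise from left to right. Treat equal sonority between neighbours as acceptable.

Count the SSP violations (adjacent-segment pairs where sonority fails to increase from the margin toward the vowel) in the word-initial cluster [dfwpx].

1

/d/ is a voiced plosive (sonority 2).
/f/ is a voiceless fricative (sonority 3).
/w/ is a semivowel (sonority 8).
/p/ is a voiceless plosive (sonority 1).
/x/ is a voiceless fricative (sonority 3).
/d/→/f/: 2→3 (rises) — ok.
/f/→/w/: 3→8 (rises) — ok.
/w/→/p/: 8→1 (does not rise) — violation.
/p/→/x/: 1→3 (rises) — ok.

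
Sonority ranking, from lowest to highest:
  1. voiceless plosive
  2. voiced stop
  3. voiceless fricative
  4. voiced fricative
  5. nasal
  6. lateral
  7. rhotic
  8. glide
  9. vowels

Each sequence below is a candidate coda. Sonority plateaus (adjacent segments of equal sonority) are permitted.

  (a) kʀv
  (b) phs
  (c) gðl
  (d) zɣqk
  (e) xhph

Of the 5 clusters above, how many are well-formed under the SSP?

(a) sonority 1-7-4: ill-formed.
(b) sonority 1-3-3: ill-formed.
(c) sonority 2-4-6: ill-formed.
(d) sonority 4-4-1-1: well-formed.
(e) sonority 3-3-1-3: ill-formed.

1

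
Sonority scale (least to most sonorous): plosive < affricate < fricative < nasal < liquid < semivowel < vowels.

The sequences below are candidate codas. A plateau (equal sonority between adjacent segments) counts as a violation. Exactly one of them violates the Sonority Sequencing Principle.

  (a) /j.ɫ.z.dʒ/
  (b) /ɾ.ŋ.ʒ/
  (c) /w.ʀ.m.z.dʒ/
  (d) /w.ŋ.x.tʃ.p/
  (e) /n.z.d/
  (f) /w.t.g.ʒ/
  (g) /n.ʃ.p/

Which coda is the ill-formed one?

(a) 6-5-3-2 → obeys
(b) 5-4-3 → obeys
(c) 6-5-4-3-2 → obeys
(d) 6-4-3-2-1 → obeys
(e) 4-3-1 → obeys
(f) 6-1-1-3 → violates
(g) 4-3-1 → obeys

f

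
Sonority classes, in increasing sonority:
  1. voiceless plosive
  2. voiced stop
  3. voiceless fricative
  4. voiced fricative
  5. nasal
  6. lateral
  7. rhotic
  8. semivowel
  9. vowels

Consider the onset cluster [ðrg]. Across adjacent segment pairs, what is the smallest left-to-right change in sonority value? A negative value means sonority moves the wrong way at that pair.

-5

/ð/ is a voiced fricative (sonority 4).
/r/ is a rhotic (sonority 7).
/g/ is a voiced stop (sonority 2).
/ð/→/r/: change +3.
/r/→/g/: change -5.
Minimum = -5.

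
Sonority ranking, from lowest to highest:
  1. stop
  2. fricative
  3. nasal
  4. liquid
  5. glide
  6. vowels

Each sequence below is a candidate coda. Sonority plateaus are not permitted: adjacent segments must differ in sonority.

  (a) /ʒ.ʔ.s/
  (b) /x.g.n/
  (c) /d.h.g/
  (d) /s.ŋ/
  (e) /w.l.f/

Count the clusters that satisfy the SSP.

1

(a) sonority 2-1-2: ill-formed.
(b) sonority 2-1-3: ill-formed.
(c) sonority 1-2-1: ill-formed.
(d) sonority 2-3: ill-formed.
(e) sonority 5-4-2: well-formed.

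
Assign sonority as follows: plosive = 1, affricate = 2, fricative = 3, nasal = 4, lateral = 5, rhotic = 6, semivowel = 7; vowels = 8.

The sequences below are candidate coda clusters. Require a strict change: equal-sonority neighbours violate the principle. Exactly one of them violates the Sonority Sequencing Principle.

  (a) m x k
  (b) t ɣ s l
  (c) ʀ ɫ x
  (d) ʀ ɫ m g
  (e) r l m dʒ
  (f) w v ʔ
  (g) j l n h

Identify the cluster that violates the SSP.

(a) sonority 4-3-1: well-formed.
(b) sonority 1-3-3-5: ill-formed.
(c) sonority 6-5-3: well-formed.
(d) sonority 6-5-4-1: well-formed.
(e) sonority 6-5-4-2: well-formed.
(f) sonority 7-3-1: well-formed.
(g) sonority 7-5-4-3: well-formed.

b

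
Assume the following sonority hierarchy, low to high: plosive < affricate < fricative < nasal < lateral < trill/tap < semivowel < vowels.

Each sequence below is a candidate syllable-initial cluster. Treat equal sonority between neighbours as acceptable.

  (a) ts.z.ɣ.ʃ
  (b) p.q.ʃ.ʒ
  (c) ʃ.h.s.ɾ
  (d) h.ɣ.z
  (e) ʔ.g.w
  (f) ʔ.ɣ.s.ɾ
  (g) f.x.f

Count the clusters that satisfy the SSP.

(a) 2-3-3-3 → obeys
(b) 1-1-3-3 → obeys
(c) 3-3-3-6 → obeys
(d) 3-3-3 → obeys
(e) 1-1-7 → obeys
(f) 1-3-3-6 → obeys
(g) 3-3-3 → obeys

7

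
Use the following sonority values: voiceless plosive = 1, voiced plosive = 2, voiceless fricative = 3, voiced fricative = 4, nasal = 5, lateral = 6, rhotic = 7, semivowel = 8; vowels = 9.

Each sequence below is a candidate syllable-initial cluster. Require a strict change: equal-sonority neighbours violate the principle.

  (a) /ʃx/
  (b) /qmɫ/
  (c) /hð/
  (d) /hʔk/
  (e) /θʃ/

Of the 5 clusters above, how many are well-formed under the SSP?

(a) 3-3 → violates
(b) 1-5-6 → obeys
(c) 3-4 → obeys
(d) 3-1-1 → violates
(e) 3-3 → violates

2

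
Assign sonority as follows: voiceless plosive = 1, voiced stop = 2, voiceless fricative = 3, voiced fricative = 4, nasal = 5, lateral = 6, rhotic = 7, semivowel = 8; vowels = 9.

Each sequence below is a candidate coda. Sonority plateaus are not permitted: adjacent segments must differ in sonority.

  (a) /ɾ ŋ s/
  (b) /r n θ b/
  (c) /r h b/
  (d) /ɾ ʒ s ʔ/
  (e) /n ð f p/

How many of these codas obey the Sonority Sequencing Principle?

5

(a) /ɾ ŋ s/: profile 7-5-3 — obeys.
(b) /r n θ b/: profile 7-5-3-2 — obeys.
(c) /r h b/: profile 7-3-2 — obeys.
(d) /ɾ ʒ s ʔ/: profile 7-4-3-1 — obeys.
(e) /n ð f p/: profile 5-4-3-1 — obeys.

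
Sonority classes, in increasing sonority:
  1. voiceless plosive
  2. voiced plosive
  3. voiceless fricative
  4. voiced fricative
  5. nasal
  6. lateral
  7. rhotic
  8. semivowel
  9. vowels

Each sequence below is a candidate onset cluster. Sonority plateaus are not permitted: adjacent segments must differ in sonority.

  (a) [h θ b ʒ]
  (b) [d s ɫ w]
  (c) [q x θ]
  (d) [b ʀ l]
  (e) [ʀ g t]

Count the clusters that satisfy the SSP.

(a) [h θ b ʒ]: profile 3-3-2-4 — violates.
(b) [d s ɫ w]: profile 2-3-6-8 — obeys.
(c) [q x θ]: profile 1-3-3 — violates.
(d) [b ʀ l]: profile 2-7-6 — violates.
(e) [ʀ g t]: profile 7-2-1 — violates.

1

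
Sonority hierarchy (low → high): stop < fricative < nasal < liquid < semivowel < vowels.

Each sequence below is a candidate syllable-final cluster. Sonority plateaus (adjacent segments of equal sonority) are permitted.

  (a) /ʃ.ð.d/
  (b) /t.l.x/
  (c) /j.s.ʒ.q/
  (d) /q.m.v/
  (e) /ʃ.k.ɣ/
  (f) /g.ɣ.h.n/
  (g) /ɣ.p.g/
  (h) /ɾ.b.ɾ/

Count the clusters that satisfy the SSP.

3

(a) 2-2-1 → obeys
(b) 1-4-2 → violates
(c) 5-2-2-1 → obeys
(d) 1-3-2 → violates
(e) 2-1-2 → violates
(f) 1-2-2-3 → violates
(g) 2-1-1 → obeys
(h) 4-1-4 → violates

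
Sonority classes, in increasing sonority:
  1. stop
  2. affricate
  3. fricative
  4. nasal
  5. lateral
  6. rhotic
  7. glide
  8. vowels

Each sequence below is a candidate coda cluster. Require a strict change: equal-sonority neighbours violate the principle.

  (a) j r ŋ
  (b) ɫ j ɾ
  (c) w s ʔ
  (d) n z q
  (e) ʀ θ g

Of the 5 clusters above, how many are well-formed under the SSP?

4

(a) 7-6-4 → obeys
(b) 5-7-6 → violates
(c) 7-3-1 → obeys
(d) 4-3-1 → obeys
(e) 6-3-1 → obeys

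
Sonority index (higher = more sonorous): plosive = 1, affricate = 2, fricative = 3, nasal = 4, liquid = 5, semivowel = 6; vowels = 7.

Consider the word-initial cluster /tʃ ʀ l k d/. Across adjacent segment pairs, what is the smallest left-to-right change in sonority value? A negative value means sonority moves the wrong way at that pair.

/tʃ/ — affricate, sonority 2.
/ʀ/ — liquid, sonority 5.
/l/ — liquid, sonority 5.
/k/ — plosive, sonority 1.
/d/ — plosive, sonority 1.
/tʃ/→/ʀ/: change +3.
/ʀ/→/l/: change +0.
/l/→/k/: change -4.
/k/→/d/: change +0.
Minimum = -4.

-4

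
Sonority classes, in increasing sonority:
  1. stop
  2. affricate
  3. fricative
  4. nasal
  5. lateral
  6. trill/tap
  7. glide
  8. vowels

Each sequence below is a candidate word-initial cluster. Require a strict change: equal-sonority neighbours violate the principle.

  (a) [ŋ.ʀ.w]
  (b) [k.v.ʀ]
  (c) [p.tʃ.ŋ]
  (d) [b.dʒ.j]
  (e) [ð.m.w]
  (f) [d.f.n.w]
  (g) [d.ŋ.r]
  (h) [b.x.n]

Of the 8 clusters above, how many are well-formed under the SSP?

(a) 4-6-7 → obeys
(b) 1-3-6 → obeys
(c) 1-2-4 → obeys
(d) 1-2-7 → obeys
(e) 3-4-7 → obeys
(f) 1-3-4-7 → obeys
(g) 1-4-6 → obeys
(h) 1-3-4 → obeys

8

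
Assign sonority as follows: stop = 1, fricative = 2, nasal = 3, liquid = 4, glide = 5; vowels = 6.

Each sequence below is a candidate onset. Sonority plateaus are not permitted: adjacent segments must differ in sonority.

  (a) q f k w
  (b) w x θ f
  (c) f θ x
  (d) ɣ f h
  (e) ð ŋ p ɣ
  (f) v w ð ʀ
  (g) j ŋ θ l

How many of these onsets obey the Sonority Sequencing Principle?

(a) q f k w: profile 1-2-1-5 — violates.
(b) w x θ f: profile 5-2-2-2 — violates.
(c) f θ x: profile 2-2-2 — violates.
(d) ɣ f h: profile 2-2-2 — violates.
(e) ð ŋ p ɣ: profile 2-3-1-2 — violates.
(f) v w ð ʀ: profile 2-5-2-4 — violates.
(g) j ŋ θ l: profile 5-3-2-4 — violates.

0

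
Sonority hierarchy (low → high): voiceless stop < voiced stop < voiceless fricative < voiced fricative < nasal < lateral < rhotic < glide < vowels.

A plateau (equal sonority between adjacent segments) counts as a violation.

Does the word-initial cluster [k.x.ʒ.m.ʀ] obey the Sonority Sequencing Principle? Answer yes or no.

yes

/k/ is a voiceless stop (sonority 1).
/x/ is a voiceless fricative (sonority 3).
/ʒ/ is a voiced fricative (sonority 4).
/m/ is a nasal (sonority 5).
/ʀ/ is a rhotic (sonority 7).
The profile 1-3-4-5-7 strictly rises, so the word-initial cluster satisfies the SSP.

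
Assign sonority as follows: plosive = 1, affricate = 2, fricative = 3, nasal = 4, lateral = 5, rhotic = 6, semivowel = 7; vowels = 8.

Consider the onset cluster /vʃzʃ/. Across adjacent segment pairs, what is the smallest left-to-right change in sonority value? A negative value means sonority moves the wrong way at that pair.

0

/v/ is a fricative (sonority 3).
/ʃ/ is a fricative (sonority 3).
/z/ is a fricative (sonority 3).
/ʃ/ is a fricative (sonority 3).
/v/→/ʃ/: change +0.
/ʃ/→/z/: change +0.
/z/→/ʃ/: change +0.
Minimum = 0.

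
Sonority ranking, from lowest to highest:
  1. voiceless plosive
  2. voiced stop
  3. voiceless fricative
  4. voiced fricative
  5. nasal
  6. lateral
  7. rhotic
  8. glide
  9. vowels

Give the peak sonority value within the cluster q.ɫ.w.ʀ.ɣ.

8

/q/ is a voiceless plosive (sonority 1).
/ɫ/ is a lateral (sonority 6).
/w/ is a glide (sonority 8).
/ʀ/ is a rhotic (sonority 7).
/ɣ/ is a voiced fricative (sonority 4).
The maximum is 8.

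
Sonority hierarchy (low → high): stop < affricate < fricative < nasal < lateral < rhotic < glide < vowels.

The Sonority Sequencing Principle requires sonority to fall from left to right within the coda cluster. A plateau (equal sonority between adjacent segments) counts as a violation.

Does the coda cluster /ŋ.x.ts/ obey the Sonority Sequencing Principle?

yes

/ŋ/ — nasal, sonority 4.
/x/ — fricative, sonority 3.
/ts/ — affricate, sonority 2.
The profile 4-3-2 strictly falls, so the coda cluster satisfies the SSP.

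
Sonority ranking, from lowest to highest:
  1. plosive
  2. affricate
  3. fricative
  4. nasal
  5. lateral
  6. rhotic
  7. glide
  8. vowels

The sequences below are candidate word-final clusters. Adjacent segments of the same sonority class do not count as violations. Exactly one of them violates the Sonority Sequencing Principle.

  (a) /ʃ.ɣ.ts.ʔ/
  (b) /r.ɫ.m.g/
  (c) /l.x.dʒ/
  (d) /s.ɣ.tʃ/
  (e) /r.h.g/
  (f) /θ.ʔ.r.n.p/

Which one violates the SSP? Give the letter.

f

(a) /ʃ.ɣ.ts.ʔ/: profile 3-3-2-1 — obeys.
(b) /r.ɫ.m.g/: profile 6-5-4-1 — obeys.
(c) /l.x.dʒ/: profile 5-3-2 — obeys.
(d) /s.ɣ.tʃ/: profile 3-3-2 — obeys.
(e) /r.h.g/: profile 6-3-1 — obeys.
(f) /θ.ʔ.r.n.p/: profile 3-1-6-4-1 — violates.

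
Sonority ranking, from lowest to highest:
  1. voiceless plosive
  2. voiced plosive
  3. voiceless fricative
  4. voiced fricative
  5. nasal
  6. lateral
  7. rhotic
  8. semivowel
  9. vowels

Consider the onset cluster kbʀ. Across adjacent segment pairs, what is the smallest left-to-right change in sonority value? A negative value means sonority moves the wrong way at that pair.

1

/k/ is a voiceless plosive (sonority 1).
/b/ is a voiced plosive (sonority 2).
/ʀ/ is a rhotic (sonority 7).
/k/→/b/: change +1.
/b/→/ʀ/: change +5.
Minimum = 1.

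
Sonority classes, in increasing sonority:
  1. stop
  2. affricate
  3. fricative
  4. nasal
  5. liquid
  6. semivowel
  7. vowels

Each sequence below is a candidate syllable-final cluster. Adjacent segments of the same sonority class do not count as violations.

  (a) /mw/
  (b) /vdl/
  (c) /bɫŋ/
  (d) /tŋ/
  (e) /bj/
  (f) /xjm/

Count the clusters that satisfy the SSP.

(a) sonority 4-6: ill-formed.
(b) sonority 3-1-5: ill-formed.
(c) sonority 1-5-4: ill-formed.
(d) sonority 1-4: ill-formed.
(e) sonority 1-6: ill-formed.
(f) sonority 3-6-4: ill-formed.

0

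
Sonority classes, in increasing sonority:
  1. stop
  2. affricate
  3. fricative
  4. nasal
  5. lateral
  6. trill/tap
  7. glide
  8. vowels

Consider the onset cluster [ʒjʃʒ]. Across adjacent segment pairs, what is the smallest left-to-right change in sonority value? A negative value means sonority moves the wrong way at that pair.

-4

/ʒ/ is a fricative (sonority 3).
/j/ is a glide (sonority 7).
/ʃ/ is a fricative (sonority 3).
/ʒ/ is a fricative (sonority 3).
/ʒ/→/j/: change +4.
/j/→/ʃ/: change -4.
/ʃ/→/ʒ/: change +0.
Minimum = -4.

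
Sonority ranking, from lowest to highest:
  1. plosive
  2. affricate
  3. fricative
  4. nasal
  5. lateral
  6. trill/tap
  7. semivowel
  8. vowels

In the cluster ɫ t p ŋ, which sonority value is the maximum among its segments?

/ɫ/ is a lateral (sonority 5).
/t/ is a plosive (sonority 1).
/p/ is a plosive (sonority 1).
/ŋ/ is a nasal (sonority 4).
The maximum is 5.

5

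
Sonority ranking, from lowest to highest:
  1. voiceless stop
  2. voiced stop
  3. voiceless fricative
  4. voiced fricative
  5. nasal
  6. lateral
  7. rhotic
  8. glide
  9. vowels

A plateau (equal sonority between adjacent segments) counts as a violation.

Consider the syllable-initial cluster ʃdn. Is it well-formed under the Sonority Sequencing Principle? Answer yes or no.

/ʃ/ is a voiceless fricative (sonority 3).
/d/ is a voiced stop (sonority 2).
/n/ is a nasal (sonority 5).
The profile is 3-2-5. Between /ʃ/ (3) and /d/ (2) sonority does not rise, so the cluster violates the SSP.

no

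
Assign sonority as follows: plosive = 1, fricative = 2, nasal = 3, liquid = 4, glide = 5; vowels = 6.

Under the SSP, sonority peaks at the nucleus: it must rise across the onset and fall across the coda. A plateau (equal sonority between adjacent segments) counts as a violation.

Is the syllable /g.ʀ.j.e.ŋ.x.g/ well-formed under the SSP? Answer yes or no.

yes

Onset: /g/ is a plosive (sonority 1), /ʀ/ is a liquid (sonority 4), /j/ is a glide (sonority 5); then the nucleus /e/ (sonority 6).
Onset profile 1-4-5-6 — rises to the nucleus.
Coda: /ŋ/ is a nasal (sonority 3), /x/ is a fricative (sonority 2), /g/ is a plosive (sonority 1).
Coda profile 6-3-2-1 — falls from the nucleus.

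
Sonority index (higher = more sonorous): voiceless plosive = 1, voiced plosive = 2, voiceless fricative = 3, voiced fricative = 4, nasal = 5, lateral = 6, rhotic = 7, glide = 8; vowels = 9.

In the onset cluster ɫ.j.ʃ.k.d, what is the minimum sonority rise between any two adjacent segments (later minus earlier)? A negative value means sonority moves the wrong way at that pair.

-5

/ɫ/ — lateral, sonority 6.
/j/ — glide, sonority 8.
/ʃ/ — voiceless fricative, sonority 3.
/k/ — voiceless plosive, sonority 1.
/d/ — voiced plosive, sonority 2.
/ɫ/→/j/: change +2.
/j/→/ʃ/: change -5.
/ʃ/→/k/: change -2.
/k/→/d/: change +1.
Minimum = -5.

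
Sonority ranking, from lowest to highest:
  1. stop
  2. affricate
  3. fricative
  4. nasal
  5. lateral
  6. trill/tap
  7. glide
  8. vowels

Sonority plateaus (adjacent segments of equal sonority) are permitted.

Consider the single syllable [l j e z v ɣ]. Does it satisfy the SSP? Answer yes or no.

yes

Onset: /l/ is a lateral (sonority 5), /j/ is a glide (sonority 7); then the nucleus /e/ (sonority 8).
Onset profile 5-7-8 — rises to the nucleus.
Coda: /z/ is a fricative (sonority 3), /v/ is a fricative (sonority 3), /ɣ/ is a fricative (sonority 3).
Coda profile 8-3-3-3 — falls from the nucleus.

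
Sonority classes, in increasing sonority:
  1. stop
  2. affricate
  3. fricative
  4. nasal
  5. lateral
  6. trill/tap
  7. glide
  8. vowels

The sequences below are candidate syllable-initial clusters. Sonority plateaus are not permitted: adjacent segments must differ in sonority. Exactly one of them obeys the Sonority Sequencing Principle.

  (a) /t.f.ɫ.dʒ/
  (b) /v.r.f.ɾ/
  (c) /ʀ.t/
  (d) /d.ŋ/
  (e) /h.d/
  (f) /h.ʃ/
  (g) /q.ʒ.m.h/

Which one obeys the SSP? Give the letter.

d

(a) /t.f.ɫ.dʒ/: profile 1-3-5-2 — violates.
(b) /v.r.f.ɾ/: profile 3-6-3-6 — violates.
(c) /ʀ.t/: profile 6-1 — violates.
(d) /d.ŋ/: profile 1-4 — obeys.
(e) /h.d/: profile 3-1 — violates.
(f) /h.ʃ/: profile 3-3 — violates.
(g) /q.ʒ.m.h/: profile 1-3-4-3 — violates.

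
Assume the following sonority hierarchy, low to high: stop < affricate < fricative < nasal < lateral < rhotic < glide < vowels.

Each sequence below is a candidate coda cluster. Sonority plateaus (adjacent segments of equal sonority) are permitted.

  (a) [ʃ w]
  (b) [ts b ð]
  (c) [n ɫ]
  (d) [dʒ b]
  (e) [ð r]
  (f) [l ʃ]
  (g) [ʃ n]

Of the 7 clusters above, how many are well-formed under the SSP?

(a) sonority 3-7: ill-formed.
(b) sonority 2-1-3: ill-formed.
(c) sonority 4-5: ill-formed.
(d) sonority 2-1: well-formed.
(e) sonority 3-6: ill-formed.
(f) sonority 5-3: well-formed.
(g) sonority 3-4: ill-formed.

2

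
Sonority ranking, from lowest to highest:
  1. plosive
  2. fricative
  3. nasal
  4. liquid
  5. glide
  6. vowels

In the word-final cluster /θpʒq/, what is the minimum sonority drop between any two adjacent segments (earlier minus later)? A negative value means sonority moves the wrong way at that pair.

-1

/θ/ is a fricative (sonority 2).
/p/ is a plosive (sonority 1).
/ʒ/ is a fricative (sonority 2).
/q/ is a plosive (sonority 1).
/θ/→/p/: change +1.
/p/→/ʒ/: change -1.
/ʒ/→/q/: change +1.
Minimum = -1.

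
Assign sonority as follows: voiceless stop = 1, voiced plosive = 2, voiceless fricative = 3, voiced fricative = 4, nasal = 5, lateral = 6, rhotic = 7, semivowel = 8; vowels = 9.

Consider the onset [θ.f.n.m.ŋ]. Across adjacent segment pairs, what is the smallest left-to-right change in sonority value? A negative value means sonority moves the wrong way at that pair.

0

/θ/ — voiceless fricative, sonority 3.
/f/ — voiceless fricative, sonority 3.
/n/ — nasal, sonority 5.
/m/ — nasal, sonority 5.
/ŋ/ — nasal, sonority 5.
/θ/→/f/: change +0.
/f/→/n/: change +2.
/n/→/m/: change +0.
/m/→/ŋ/: change +0.
Minimum = 0.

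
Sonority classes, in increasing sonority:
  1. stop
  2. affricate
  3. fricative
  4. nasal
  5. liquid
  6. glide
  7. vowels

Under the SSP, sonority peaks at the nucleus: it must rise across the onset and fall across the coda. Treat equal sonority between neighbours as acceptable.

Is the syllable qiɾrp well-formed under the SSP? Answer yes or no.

Onset: /q/ is a stop (sonority 1); then the nucleus /i/ (sonority 7).
Onset profile 1-7 — rises to the nucleus.
Coda: /ɾ/ is a liquid (sonority 5), /r/ is a liquid (sonority 5), /p/ is a stop (sonority 1).
Coda profile 7-5-5-1 — falls from the nucleus.

yes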